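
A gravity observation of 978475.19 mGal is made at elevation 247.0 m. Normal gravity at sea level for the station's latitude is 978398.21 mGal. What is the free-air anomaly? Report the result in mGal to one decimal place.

Free-air correction = 0.3086 × 247.0 = 76.22 mGal
Free-air anomaly = 978475.19 − 978398.21 + (76.22) = 153.20 mGal

153.2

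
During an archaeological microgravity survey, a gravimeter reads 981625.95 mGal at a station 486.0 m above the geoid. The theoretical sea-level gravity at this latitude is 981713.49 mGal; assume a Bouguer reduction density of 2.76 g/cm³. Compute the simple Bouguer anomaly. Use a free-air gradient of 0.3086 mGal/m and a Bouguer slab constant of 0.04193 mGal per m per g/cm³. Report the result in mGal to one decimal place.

6.2

Free-air correction = 0.3086 × 486.0 = 149.98 mGal
Free-air anomaly = 981625.95 − 981713.49 + (149.98) = 62.44 mGal
Bouguer slab correction = 0.04193 × 2.76 × 486.0 = 56.24 mGal
Simple Bouguer anomaly = 62.44 − (56.24) = 6.20 mGal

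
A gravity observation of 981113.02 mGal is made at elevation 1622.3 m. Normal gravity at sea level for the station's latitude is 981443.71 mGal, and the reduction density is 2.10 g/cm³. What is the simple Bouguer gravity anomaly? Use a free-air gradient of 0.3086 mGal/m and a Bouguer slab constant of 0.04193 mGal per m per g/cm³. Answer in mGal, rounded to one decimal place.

Free-air correction = 0.3086 × 1622.3 = 500.64 mGal
Free-air anomaly = 981113.02 − 981443.71 + (500.64) = 169.95 mGal
Bouguer slab correction = 0.04193 × 2.10 × 1622.3 = 142.85 mGal
Simple Bouguer anomaly = 169.95 − (142.85) = 27.10 mGal

27.1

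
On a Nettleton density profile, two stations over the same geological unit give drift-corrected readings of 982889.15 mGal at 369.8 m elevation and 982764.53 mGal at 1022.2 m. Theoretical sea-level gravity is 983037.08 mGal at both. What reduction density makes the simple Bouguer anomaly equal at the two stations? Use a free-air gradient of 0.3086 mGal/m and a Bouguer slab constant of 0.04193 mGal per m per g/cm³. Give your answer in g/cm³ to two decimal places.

2.80

Δg_obs = 982764.53 − 982889.15 = -124.62 mGal over Δh = 1022.2 − 369.8 = 652.4 m
Equal Bouguer anomalies ⇒ Δg_obs + (0.3086 − 0.04193ρ)·Δh = 0
0.3086 − 0.04193ρ = −Δg_obs/Δh = 0.19102
ρ = (0.3086 − 0.19102) / 0.04193 = 2.80 g/cm³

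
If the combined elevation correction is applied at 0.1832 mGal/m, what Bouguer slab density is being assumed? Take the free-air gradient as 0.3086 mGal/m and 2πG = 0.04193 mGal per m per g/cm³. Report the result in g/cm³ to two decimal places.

2.99

0.1832 = 0.3086 − 0.04193 × ρ
ρ = (0.3086 − 0.1832) / 0.04193 = 2.99 g/cm³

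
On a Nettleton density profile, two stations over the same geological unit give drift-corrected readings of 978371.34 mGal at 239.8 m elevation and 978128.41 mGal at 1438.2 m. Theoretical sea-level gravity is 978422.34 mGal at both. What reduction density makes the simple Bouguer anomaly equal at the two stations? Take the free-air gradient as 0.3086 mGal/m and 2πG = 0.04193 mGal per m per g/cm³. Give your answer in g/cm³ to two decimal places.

2.53

Δg_obs = 978128.41 − 978371.34 = -242.93 mGal over Δh = 1438.2 − 239.8 = 1198.4 m
Equal Bouguer anomalies ⇒ Δg_obs + (0.3086 − 0.04193ρ)·Δh = 0
0.3086 − 0.04193ρ = −Δg_obs/Δh = 0.20271
ρ = (0.3086 − 0.20271) / 0.04193 = 2.53 g/cm³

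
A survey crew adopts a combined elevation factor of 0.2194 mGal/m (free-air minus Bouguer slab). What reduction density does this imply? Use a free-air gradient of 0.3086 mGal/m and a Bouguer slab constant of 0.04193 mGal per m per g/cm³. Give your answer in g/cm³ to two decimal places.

2.13

0.2194 = 0.3086 − 0.04193 × ρ
ρ = (0.3086 − 0.2194) / 0.04193 = 2.13 g/cm³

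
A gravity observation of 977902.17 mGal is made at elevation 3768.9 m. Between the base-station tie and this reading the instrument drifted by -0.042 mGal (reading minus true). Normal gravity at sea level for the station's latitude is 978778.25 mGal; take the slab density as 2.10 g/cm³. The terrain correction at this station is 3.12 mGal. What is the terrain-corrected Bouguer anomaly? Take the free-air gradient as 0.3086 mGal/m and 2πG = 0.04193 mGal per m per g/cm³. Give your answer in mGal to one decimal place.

-41.7

Drift-corrected reading = 977902.17 − (-0.042) = 977902.212 mGal
Free-air correction = 0.3086 × 3768.9 = 1163.08 mGal
Free-air anomaly = 977902.212 − 978778.25 + (1163.08) = 287.042 mGal
Bouguer slab correction = 0.04193 × 2.10 × 3768.9 = 331.86 mGal
Simple Bouguer anomaly = 287.042 − (331.86) = -44.818 mGal
Complete Bouguer anomaly = -44.818 + 3.12 = -41.698 mGal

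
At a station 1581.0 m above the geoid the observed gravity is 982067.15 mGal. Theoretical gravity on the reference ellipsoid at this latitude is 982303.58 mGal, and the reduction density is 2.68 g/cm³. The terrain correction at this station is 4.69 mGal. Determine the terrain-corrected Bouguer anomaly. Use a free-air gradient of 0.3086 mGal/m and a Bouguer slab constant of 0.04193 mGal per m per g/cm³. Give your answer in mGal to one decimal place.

78.5

Free-air correction = 0.3086 × 1581.0 = 487.90 mGal
Free-air anomaly = 982067.15 − 982303.58 + (487.90) = 251.47 mGal
Bouguer slab correction = 0.04193 × 2.68 × 1581.0 = 177.66 mGal
Simple Bouguer anomaly = 251.47 − (177.66) = 73.81 mGal
Complete Bouguer anomaly = 73.81 + 4.69 = 78.50 mGal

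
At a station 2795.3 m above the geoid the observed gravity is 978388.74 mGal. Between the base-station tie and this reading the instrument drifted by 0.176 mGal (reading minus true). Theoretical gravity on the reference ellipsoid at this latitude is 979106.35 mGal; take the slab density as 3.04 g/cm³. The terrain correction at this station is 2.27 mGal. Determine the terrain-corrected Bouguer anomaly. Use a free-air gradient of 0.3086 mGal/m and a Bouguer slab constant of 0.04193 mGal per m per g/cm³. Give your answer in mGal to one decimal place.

Drift-corrected reading = 978388.74 − (0.176) = 978388.564 mGal
Free-air correction = 0.3086 × 2795.3 = 862.63 mGal
Free-air anomaly = 978388.564 − 979106.35 + (862.63) = 144.844 mGal
Bouguer slab correction = 0.04193 × 3.04 × 2795.3 = 356.31 mGal
Simple Bouguer anomaly = 144.844 − (356.31) = -211.466 mGal
Complete Bouguer anomaly = -211.466 + 2.27 = -209.196 mGal

-209.2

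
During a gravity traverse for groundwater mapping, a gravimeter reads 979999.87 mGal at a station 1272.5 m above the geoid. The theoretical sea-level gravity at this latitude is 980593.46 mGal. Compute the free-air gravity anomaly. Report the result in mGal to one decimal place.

Free-air correction = 0.3086 × 1272.5 = 392.69 mGal
Free-air anomaly = 979999.87 − 980593.46 + (392.69) = -200.90 mGal

-200.9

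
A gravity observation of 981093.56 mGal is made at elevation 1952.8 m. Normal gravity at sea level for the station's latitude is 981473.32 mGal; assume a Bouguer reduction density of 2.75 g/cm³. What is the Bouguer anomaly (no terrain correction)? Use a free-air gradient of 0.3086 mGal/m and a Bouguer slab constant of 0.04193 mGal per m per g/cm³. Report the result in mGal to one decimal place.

Free-air correction = 0.3086 × 1952.8 = 602.63 mGal
Free-air anomaly = 981093.56 − 981473.32 + (602.63) = 222.87 mGal
Bouguer slab correction = 0.04193 × 2.75 × 1952.8 = 225.17 mGal
Simple Bouguer anomaly = 222.87 − (225.17) = -2.30 mGal

-2.3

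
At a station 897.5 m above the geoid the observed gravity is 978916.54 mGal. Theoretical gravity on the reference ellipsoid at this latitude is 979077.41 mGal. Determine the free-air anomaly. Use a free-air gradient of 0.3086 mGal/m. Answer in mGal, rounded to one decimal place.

116.1

Free-air correction = 0.3086 × 897.5 = 276.97 mGal
Free-air anomaly = 978916.54 − 979077.41 + (276.97) = 116.10 mGal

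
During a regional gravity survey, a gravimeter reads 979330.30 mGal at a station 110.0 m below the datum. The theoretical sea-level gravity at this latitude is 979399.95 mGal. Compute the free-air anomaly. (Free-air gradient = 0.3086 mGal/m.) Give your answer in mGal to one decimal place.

-103.6

Free-air correction = 0.3086 × -110.0 = -33.95 mGal
Free-air anomaly = 979330.30 − 979399.95 + (-33.95) = -103.60 mGal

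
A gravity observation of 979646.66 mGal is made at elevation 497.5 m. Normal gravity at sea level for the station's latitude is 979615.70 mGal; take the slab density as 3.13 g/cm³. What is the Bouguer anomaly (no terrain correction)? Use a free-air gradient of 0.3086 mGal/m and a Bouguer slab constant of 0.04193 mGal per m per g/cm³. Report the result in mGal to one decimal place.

Free-air correction = 0.3086 × 497.5 = 153.53 mGal
Free-air anomaly = 979646.66 − 979615.70 + (153.53) = 184.49 mGal
Bouguer slab correction = 0.04193 × 3.13 × 497.5 = 65.29 mGal
Simple Bouguer anomaly = 184.49 − (65.29) = 119.20 mGal

119.2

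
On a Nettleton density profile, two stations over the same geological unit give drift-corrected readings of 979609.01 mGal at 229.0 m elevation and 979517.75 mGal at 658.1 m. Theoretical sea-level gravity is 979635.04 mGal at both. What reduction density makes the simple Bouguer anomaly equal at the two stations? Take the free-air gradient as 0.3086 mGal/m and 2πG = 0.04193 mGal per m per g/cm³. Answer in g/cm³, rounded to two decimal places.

Δg_obs = 979517.75 − 979609.01 = -91.26 mGal over Δh = 658.1 − 229.0 = 429.1 m
Equal Bouguer anomalies ⇒ Δg_obs + (0.3086 − 0.04193ρ)·Δh = 0
0.3086 − 0.04193ρ = −Δg_obs/Δh = 0.21268
ρ = (0.3086 − 0.21268) / 0.04193 = 2.29 g/cm³

2.29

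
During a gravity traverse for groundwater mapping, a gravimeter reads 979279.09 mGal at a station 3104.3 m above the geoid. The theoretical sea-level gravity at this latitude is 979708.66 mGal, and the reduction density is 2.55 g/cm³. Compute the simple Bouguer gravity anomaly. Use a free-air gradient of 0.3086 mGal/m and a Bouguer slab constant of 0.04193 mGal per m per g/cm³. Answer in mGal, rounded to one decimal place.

Free-air correction = 0.3086 × 3104.3 = 957.99 mGal
Free-air anomaly = 979279.09 − 979708.66 + (957.99) = 528.42 mGal
Bouguer slab correction = 0.04193 × 2.55 × 3104.3 = 331.92 mGal
Simple Bouguer anomaly = 528.42 − (331.92) = 196.50 mGal

196.5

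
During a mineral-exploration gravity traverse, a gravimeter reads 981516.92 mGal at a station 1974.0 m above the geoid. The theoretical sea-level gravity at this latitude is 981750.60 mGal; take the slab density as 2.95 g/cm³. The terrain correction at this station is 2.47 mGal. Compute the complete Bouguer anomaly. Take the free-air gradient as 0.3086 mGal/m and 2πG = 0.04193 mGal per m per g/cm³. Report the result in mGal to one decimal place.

133.8

Free-air correction = 0.3086 × 1974.0 = 609.18 mGal
Free-air anomaly = 981516.92 − 981750.60 + (609.18) = 375.50 mGal
Bouguer slab correction = 0.04193 × 2.95 × 1974.0 = 244.17 mGal
Simple Bouguer anomaly = 375.50 − (244.17) = 131.33 mGal
Complete Bouguer anomaly = 131.33 + 2.47 = 133.80 mGal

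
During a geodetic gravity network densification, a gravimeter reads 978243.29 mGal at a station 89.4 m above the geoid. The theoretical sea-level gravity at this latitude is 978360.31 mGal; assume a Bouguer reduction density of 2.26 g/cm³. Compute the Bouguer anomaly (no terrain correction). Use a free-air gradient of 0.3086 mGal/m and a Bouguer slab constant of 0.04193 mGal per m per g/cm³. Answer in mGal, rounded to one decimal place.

-97.9

Free-air correction = 0.3086 × 89.4 = 27.59 mGal
Free-air anomaly = 978243.29 − 978360.31 + (27.59) = -89.43 mGal
Bouguer slab correction = 0.04193 × 2.26 × 89.4 = 8.47 mGal
Simple Bouguer anomaly = -89.43 − (8.47) = -97.90 mGal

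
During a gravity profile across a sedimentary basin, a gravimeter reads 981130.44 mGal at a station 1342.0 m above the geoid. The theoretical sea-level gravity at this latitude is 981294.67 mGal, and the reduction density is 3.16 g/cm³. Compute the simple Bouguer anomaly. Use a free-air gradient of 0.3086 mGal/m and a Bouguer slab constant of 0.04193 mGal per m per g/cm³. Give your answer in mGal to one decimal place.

72.1

Free-air correction = 0.3086 × 1342.0 = 414.14 mGal
Free-air anomaly = 981130.44 − 981294.67 + (414.14) = 249.91 mGal
Bouguer slab correction = 0.04193 × 3.16 × 1342.0 = 177.81 mGal
Simple Bouguer anomaly = 249.91 − (177.81) = 72.10 mGal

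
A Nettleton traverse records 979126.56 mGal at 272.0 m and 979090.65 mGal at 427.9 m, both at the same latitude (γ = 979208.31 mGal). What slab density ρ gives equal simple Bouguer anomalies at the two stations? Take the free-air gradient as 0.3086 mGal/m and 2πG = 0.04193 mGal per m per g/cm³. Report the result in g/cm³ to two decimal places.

1.87

Δg_obs = 979090.65 − 979126.56 = -35.91 mGal over Δh = 427.9 − 272.0 = 155.9 m
Equal Bouguer anomalies ⇒ Δg_obs + (0.3086 − 0.04193ρ)·Δh = 0
0.3086 − 0.04193ρ = −Δg_obs/Δh = 0.23034
ρ = (0.3086 − 0.23034) / 0.04193 = 1.87 g/cm³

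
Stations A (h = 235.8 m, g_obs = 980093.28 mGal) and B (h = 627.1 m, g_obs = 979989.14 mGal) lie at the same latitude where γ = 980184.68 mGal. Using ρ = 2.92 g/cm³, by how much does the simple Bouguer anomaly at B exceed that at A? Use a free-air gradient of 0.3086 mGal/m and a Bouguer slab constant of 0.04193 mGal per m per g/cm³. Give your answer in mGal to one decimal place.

-31.3

Δg_SB(A) = 980093.28 − 980184.68 + 0.3086×235.8 − 0.04193×2.92×235.8 = -47.50 mGal
Δg_SB(B) = 979989.14 − 980184.68 + 0.3086×627.1 − 0.04193×2.92×627.1 = -78.80 mGal
Difference = -78.80 − (-47.50) = -31.30 mGal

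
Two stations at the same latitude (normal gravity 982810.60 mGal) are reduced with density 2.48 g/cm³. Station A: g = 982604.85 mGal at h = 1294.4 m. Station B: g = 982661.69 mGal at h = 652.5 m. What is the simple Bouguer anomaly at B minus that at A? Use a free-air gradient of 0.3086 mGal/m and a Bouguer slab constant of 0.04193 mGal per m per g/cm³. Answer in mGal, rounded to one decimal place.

-74.5

Δg_SB(A) = 982604.85 − 982810.60 + 0.3086×1294.4 − 0.04193×2.48×1294.4 = 59.10 mGal
Δg_SB(B) = 982661.69 − 982810.60 + 0.3086×652.5 − 0.04193×2.48×652.5 = -15.40 mGal
Difference = -15.40 − (59.10) = -74.50 mGal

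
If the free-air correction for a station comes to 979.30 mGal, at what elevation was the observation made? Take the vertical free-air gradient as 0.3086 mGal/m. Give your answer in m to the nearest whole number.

h = 979.30 / 0.3086 = 3173.36 m

3173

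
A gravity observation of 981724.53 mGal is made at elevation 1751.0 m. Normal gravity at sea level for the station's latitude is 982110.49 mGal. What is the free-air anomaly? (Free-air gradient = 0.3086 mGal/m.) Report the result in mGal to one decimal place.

154.4

Free-air correction = 0.3086 × 1751.0 = 540.36 mGal
Free-air anomaly = 981724.53 − 982110.49 + (540.36) = 154.40 mGal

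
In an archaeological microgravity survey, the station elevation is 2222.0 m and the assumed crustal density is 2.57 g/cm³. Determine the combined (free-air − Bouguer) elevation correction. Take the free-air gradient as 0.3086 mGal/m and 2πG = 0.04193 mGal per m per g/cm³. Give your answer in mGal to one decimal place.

446.3

Combined gradient = 0.3086 − 0.04193 × 2.57 = 0.2008399 mGal/m
Combined elevation correction = 0.2008399 × 2222.0 = 446.3 mGal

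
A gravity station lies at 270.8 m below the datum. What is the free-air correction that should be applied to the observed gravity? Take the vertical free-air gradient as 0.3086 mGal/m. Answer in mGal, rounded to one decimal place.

-83.6

Free-air correction = 0.3086 × -270.8 = -83.6 mGal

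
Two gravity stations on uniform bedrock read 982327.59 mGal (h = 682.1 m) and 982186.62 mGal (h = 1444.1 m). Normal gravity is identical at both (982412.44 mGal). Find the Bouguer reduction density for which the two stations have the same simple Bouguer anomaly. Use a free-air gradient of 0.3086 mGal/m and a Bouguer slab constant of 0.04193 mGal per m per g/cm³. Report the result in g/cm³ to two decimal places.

Δg_obs = 982186.62 − 982327.59 = -140.97 mGal over Δh = 1444.1 − 682.1 = 762.0 m
Equal Bouguer anomalies ⇒ Δg_obs + (0.3086 − 0.04193ρ)·Δh = 0
0.3086 − 0.04193ρ = −Δg_obs/Δh = 0.18500
ρ = (0.3086 − 0.18500) / 0.04193 = 2.95 g/cm³

2.95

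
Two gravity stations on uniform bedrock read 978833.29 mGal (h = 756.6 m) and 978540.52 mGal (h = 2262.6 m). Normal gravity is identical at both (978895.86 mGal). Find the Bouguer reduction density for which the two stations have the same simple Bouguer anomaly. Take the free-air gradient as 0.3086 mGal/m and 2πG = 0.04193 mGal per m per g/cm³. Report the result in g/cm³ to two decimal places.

2.72

Δg_obs = 978540.52 − 978833.29 = -292.77 mGal over Δh = 2262.6 − 756.6 = 1506.0 m
Equal Bouguer anomalies ⇒ Δg_obs + (0.3086 − 0.04193ρ)·Δh = 0
0.3086 − 0.04193ρ = −Δg_obs/Δh = 0.19440
ρ = (0.3086 − 0.19440) / 0.04193 = 2.72 g/cm³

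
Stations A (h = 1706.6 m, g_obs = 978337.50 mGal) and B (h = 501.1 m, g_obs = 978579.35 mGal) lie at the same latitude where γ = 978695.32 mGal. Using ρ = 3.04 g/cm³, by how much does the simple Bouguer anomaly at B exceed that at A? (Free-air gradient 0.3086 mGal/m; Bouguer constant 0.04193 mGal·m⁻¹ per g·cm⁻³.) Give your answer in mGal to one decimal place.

Δg_SB(A) = 978337.50 − 978695.32 + 0.3086×1706.6 − 0.04193×3.04×1706.6 = -48.70 mGal
Δg_SB(B) = 978579.35 − 978695.32 + 0.3086×501.1 − 0.04193×3.04×501.1 = -25.20 mGal
Difference = -25.20 − (-48.70) = 23.50 mGal

23.5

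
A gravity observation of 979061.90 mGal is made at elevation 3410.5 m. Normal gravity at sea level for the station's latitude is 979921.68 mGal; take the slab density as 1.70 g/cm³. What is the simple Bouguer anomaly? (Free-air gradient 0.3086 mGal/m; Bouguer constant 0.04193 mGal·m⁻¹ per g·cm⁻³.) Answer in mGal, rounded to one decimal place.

-50.4

Free-air correction = 0.3086 × 3410.5 = 1052.48 mGal
Free-air anomaly = 979061.90 − 979921.68 + (1052.48) = 192.70 mGal
Bouguer slab correction = 0.04193 × 1.70 × 3410.5 = 243.10 mGal
Simple Bouguer anomaly = 192.70 − (243.10) = -50.40 mGal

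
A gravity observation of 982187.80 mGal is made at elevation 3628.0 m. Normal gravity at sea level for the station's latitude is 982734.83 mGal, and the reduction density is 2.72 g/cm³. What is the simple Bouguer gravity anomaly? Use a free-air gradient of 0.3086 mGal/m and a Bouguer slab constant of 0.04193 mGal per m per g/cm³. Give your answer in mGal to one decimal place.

158.8

Free-air correction = 0.3086 × 3628.0 = 1119.60 mGal
Free-air anomaly = 982187.80 − 982734.83 + (1119.60) = 572.57 mGal
Bouguer slab correction = 0.04193 × 2.72 × 3628.0 = 413.77 mGal
Simple Bouguer anomaly = 572.57 − (413.77) = 158.80 mGal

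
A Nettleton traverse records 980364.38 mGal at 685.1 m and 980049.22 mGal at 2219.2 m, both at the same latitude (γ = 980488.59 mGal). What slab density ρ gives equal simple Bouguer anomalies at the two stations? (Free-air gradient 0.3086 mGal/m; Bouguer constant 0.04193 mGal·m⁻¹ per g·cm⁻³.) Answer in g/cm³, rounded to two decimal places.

2.46

Δg_obs = 980049.22 − 980364.38 = -315.16 mGal over Δh = 2219.2 − 685.1 = 1534.1 m
Equal Bouguer anomalies ⇒ Δg_obs + (0.3086 − 0.04193ρ)·Δh = 0
0.3086 − 0.04193ρ = −Δg_obs/Δh = 0.20544
ρ = (0.3086 − 0.20544) / 0.04193 = 2.46 g/cm³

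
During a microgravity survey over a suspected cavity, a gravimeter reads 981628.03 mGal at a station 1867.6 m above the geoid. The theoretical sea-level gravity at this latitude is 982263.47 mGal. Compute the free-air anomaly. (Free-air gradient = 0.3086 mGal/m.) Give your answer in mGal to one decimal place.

Free-air correction = 0.3086 × 1867.6 = 576.34 mGal
Free-air anomaly = 981628.03 − 982263.47 + (576.34) = -59.10 mGal

-59.1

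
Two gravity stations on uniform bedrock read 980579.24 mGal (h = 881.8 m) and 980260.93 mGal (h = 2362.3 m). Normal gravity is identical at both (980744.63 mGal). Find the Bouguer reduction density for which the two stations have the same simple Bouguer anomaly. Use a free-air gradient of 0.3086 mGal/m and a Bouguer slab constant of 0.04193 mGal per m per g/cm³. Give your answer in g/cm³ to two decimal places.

Δg_obs = 980260.93 − 980579.24 = -318.31 mGal over Δh = 2362.3 − 881.8 = 1480.5 m
Equal Bouguer anomalies ⇒ Δg_obs + (0.3086 − 0.04193ρ)·Δh = 0
0.3086 − 0.04193ρ = −Δg_obs/Δh = 0.21500
ρ = (0.3086 − 0.21500) / 0.04193 = 2.23 g/cm³

2.23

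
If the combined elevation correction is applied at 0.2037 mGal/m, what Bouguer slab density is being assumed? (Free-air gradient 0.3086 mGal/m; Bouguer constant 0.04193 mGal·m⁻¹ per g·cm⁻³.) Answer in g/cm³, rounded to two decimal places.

0.2037 = 0.3086 − 0.04193 × ρ
ρ = (0.3086 − 0.2037) / 0.04193 = 2.50 g/cm³

2.50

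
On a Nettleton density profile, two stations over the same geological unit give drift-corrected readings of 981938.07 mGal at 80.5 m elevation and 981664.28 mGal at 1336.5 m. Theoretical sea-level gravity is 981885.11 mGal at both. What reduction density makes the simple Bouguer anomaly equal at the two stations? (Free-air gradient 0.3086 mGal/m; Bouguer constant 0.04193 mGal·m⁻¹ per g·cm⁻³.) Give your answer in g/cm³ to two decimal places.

Δg_obs = 981664.28 − 981938.07 = -273.79 mGal over Δh = 1336.5 − 80.5 = 1256.0 m
Equal Bouguer anomalies ⇒ Δg_obs + (0.3086 − 0.04193ρ)·Δh = 0
0.3086 − 0.04193ρ = −Δg_obs/Δh = 0.21799
ρ = (0.3086 − 0.21799) / 0.04193 = 2.16 g/cm³

2.16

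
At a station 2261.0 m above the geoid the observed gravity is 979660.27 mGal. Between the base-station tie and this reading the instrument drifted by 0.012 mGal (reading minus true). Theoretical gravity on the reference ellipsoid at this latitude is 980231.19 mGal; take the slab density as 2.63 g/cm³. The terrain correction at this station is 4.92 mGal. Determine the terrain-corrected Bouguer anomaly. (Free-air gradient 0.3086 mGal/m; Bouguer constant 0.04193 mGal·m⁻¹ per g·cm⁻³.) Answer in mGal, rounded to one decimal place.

Drift-corrected reading = 979660.27 − (0.012) = 979660.258 mGal
Free-air correction = 0.3086 × 2261.0 = 697.74 mGal
Free-air anomaly = 979660.258 − 980231.19 + (697.74) = 126.808 mGal
Bouguer slab correction = 0.04193 × 2.63 × 2261.0 = 249.33 mGal
Simple Bouguer anomaly = 126.808 − (249.33) = -122.522 mGal
Complete Bouguer anomaly = -122.522 + 4.92 = -117.602 mGal

-117.6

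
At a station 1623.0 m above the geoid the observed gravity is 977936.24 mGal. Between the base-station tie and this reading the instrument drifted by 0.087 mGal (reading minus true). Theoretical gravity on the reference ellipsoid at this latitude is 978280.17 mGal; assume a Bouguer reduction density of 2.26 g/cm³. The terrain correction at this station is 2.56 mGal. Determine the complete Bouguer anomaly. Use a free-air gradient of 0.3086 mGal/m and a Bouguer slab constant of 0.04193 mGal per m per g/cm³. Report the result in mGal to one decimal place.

5.6

Drift-corrected reading = 977936.24 − (0.087) = 977936.153 mGal
Free-air correction = 0.3086 × 1623.0 = 500.86 mGal
Free-air anomaly = 977936.153 − 978280.17 + (500.86) = 156.843 mGal
Bouguer slab correction = 0.04193 × 2.26 × 1623.0 = 153.80 mGal
Simple Bouguer anomaly = 156.843 − (153.80) = 3.043 mGal
Complete Bouguer anomaly = 3.043 + 2.56 = 5.603 mGal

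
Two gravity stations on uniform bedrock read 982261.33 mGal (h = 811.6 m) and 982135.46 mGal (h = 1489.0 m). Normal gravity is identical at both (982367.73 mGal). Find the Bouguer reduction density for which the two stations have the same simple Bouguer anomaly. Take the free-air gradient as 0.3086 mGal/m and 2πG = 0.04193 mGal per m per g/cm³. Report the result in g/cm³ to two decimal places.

2.93

Δg_obs = 982135.46 − 982261.33 = -125.87 mGal over Δh = 1489.0 − 811.6 = 677.4 m
Equal Bouguer anomalies ⇒ Δg_obs + (0.3086 − 0.04193ρ)·Δh = 0
0.3086 − 0.04193ρ = −Δg_obs/Δh = 0.18581
ρ = (0.3086 − 0.18581) / 0.04193 = 2.93 g/cm³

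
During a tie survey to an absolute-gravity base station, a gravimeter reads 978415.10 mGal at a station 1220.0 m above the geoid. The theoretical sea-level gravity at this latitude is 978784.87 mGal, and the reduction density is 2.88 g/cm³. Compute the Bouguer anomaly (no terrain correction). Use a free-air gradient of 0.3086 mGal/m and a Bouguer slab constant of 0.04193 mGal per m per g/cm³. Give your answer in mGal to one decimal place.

-140.6

Free-air correction = 0.3086 × 1220.0 = 376.49 mGal
Free-air anomaly = 978415.10 − 978784.87 + (376.49) = 6.72 mGal
Bouguer slab correction = 0.04193 × 2.88 × 1220.0 = 147.33 mGal
Simple Bouguer anomaly = 6.72 − (147.33) = -140.61 mGal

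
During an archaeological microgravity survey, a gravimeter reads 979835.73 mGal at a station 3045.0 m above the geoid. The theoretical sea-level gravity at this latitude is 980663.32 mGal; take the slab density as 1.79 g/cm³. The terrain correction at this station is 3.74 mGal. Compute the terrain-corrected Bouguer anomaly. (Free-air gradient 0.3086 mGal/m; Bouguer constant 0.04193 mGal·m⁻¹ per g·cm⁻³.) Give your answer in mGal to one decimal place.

-112.7

Free-air correction = 0.3086 × 3045.0 = 939.69 mGal
Free-air anomaly = 979835.73 − 980663.32 + (939.69) = 112.10 mGal
Bouguer slab correction = 0.04193 × 1.79 × 3045.0 = 228.54 mGal
Simple Bouguer anomaly = 112.10 − (228.54) = -116.44 mGal
Complete Bouguer anomaly = -116.44 + 3.74 = -112.70 mGal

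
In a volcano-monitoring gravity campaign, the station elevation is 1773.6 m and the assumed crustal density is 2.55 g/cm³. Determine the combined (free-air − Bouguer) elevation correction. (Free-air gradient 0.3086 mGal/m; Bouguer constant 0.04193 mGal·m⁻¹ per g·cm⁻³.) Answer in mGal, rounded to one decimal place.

357.7

Combined gradient = 0.3086 − 0.04193 × 2.55 = 0.2016785 mGal/m
Combined elevation correction = 0.2016785 × 1773.6 = 357.7 mGal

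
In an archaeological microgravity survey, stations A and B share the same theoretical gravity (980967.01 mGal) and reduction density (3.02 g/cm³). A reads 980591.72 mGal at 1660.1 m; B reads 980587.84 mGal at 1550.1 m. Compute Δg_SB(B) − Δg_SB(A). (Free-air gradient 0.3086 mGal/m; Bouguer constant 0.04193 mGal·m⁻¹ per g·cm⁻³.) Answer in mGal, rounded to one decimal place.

-23.9

Δg_SB(A) = 980591.72 − 980967.01 + 0.3086×1660.1 − 0.04193×3.02×1660.1 = -73.20 mGal
Δg_SB(B) = 980587.84 − 980967.01 + 0.3086×1550.1 − 0.04193×3.02×1550.1 = -97.10 mGal
Difference = -97.10 − (-73.20) = -23.90 mGal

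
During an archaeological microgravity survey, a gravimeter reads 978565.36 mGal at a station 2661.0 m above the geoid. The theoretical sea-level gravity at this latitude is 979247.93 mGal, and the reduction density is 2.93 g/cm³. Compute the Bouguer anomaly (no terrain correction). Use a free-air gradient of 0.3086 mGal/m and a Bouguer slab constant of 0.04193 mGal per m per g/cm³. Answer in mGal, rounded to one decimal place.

Free-air correction = 0.3086 × 2661.0 = 821.18 mGal
Free-air anomaly = 978565.36 − 979247.93 + (821.18) = 138.61 mGal
Bouguer slab correction = 0.04193 × 2.93 × 2661.0 = 326.92 mGal
Simple Bouguer anomaly = 138.61 − (326.92) = -188.31 mGal

-188.3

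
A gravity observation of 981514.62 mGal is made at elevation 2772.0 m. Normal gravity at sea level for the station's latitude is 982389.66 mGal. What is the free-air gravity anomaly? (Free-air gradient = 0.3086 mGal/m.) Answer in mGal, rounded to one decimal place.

-19.6

Free-air correction = 0.3086 × 2772.0 = 855.44 mGal
Free-air anomaly = 981514.62 − 982389.66 + (855.44) = -19.60 mGal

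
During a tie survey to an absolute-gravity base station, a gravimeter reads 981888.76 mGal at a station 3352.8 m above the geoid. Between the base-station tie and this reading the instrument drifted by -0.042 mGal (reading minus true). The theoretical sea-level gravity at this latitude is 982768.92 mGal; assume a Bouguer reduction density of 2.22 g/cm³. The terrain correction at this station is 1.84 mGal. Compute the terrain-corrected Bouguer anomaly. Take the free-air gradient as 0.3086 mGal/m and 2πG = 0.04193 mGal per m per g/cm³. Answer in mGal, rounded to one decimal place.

-155.7

Drift-corrected reading = 981888.76 − (-0.042) = 981888.802 mGal
Free-air correction = 0.3086 × 3352.8 = 1034.67 mGal
Free-air anomaly = 981888.802 − 982768.92 + (1034.67) = 154.552 mGal
Bouguer slab correction = 0.04193 × 2.22 × 3352.8 = 312.09 mGal
Simple Bouguer anomaly = 154.552 − (312.09) = -157.538 mGal
Complete Bouguer anomaly = -157.538 + 1.84 = -155.698 mGal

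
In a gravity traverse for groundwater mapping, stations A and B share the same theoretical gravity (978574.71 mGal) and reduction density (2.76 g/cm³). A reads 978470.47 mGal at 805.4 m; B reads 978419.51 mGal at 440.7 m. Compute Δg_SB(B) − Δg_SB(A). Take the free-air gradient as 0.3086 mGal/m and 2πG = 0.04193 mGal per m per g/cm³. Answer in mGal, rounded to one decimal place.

Δg_SB(A) = 978470.47 − 978574.71 + 0.3086×805.4 − 0.04193×2.76×805.4 = 51.10 mGal
Δg_SB(B) = 978419.51 − 978574.71 + 0.3086×440.7 − 0.04193×2.76×440.7 = -70.20 mGal
Difference = -70.20 − (51.10) = -121.30 mGal

-121.3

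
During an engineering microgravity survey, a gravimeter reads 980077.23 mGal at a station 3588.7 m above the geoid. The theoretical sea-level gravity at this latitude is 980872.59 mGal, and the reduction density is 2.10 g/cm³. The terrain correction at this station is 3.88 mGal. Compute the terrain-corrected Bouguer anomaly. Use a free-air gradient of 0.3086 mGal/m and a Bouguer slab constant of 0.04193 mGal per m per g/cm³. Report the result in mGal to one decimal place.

0.0

Free-air correction = 0.3086 × 3588.7 = 1107.47 mGal
Free-air anomaly = 980077.23 − 980872.59 + (1107.47) = 312.11 mGal
Bouguer slab correction = 0.04193 × 2.10 × 3588.7 = 316.00 mGal
Simple Bouguer anomaly = 312.11 − (316.00) = -3.89 mGal
Complete Bouguer anomaly = -3.89 + 3.88 = -0.01 mGal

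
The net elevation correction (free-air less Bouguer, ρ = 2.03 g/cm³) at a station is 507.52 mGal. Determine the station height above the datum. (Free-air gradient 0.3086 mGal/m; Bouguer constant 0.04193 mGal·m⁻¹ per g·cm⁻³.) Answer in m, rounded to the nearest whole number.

Combined gradient = 0.3086 − 0.04193 × 2.03 = 0.2234821 mGal/m
h = 507.52 / 0.2234821 = 2270.96 m

2271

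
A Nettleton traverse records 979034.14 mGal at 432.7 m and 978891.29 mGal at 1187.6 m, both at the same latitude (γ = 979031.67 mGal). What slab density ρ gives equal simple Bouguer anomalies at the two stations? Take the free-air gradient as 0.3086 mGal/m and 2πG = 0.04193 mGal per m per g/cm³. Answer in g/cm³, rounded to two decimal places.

2.85

Δg_obs = 978891.29 − 979034.14 = -142.85 mGal over Δh = 1187.6 − 432.7 = 754.9 m
Equal Bouguer anomalies ⇒ Δg_obs + (0.3086 − 0.04193ρ)·Δh = 0
0.3086 − 0.04193ρ = −Δg_obs/Δh = 0.18923
ρ = (0.3086 − 0.18923) / 0.04193 = 2.85 g/cm³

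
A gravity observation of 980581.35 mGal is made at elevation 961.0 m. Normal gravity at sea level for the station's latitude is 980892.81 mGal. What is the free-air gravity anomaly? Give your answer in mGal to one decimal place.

Free-air correction = 0.3086 × 961.0 = 296.56 mGal
Free-air anomaly = 980581.35 − 980892.81 + (296.56) = -14.90 mGal

-14.9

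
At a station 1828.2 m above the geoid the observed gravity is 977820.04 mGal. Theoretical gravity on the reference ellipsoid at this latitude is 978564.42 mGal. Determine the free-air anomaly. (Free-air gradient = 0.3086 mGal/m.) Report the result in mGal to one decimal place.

Free-air correction = 0.3086 × 1828.2 = 564.18 mGal
Free-air anomaly = 977820.04 − 978564.42 + (564.18) = -180.20 mGal

-180.2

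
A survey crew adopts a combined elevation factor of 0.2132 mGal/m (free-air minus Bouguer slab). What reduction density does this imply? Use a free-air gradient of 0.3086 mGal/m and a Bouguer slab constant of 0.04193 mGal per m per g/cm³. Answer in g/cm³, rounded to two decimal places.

0.2132 = 0.3086 − 0.04193 × ρ
ρ = (0.3086 − 0.2132) / 0.04193 = 2.28 g/cm³

2.28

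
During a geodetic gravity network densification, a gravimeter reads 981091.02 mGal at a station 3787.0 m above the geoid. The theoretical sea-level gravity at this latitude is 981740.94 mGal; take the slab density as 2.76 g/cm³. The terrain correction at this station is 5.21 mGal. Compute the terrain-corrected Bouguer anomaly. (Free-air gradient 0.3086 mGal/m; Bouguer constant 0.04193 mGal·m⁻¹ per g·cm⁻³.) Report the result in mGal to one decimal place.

85.7

Free-air correction = 0.3086 × 3787.0 = 1168.67 mGal
Free-air anomaly = 981091.02 − 981740.94 + (1168.67) = 518.75 mGal
Bouguer slab correction = 0.04193 × 2.76 × 3787.0 = 438.26 mGal
Simple Bouguer anomaly = 518.75 − (438.26) = 80.49 mGal
Complete Bouguer anomaly = 80.49 + 5.21 = 85.70 mGal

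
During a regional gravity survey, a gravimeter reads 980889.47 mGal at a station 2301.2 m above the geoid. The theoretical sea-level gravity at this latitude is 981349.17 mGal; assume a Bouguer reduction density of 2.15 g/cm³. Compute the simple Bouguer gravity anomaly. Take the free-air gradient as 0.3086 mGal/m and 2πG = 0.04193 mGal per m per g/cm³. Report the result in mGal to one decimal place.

Free-air correction = 0.3086 × 2301.2 = 710.15 mGal
Free-air anomaly = 980889.47 − 981349.17 + (710.15) = 250.45 mGal
Bouguer slab correction = 0.04193 × 2.15 × 2301.2 = 207.45 mGal
Simple Bouguer anomaly = 250.45 − (207.45) = 43.00 mGal

43.0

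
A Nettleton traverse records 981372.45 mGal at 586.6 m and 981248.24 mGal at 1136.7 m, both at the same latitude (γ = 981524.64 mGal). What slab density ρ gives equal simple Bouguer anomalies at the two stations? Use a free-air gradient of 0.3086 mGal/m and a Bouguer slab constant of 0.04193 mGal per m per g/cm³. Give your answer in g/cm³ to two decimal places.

Δg_obs = 981248.24 − 981372.45 = -124.21 mGal over Δh = 1136.7 − 586.6 = 550.1 m
Equal Bouguer anomalies ⇒ Δg_obs + (0.3086 − 0.04193ρ)·Δh = 0
0.3086 − 0.04193ρ = −Δg_obs/Δh = 0.22580
ρ = (0.3086 − 0.22580) / 0.04193 = 1.97 g/cm³

1.97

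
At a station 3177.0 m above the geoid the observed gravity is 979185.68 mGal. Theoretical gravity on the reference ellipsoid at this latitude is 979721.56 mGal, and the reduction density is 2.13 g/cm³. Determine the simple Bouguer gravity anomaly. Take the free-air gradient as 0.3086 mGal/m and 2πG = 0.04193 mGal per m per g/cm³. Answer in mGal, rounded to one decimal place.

160.8

Free-air correction = 0.3086 × 3177.0 = 980.42 mGal
Free-air anomaly = 979185.68 − 979721.56 + (980.42) = 444.54 mGal
Bouguer slab correction = 0.04193 × 2.13 × 3177.0 = 283.74 mGal
Simple Bouguer anomaly = 444.54 − (283.74) = 160.80 mGal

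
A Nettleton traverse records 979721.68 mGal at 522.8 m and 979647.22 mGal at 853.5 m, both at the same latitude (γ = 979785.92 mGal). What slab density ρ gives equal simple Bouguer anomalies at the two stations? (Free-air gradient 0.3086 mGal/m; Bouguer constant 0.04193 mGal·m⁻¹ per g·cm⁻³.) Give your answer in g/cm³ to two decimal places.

Δg_obs = 979647.22 − 979721.68 = -74.46 mGal over Δh = 853.5 − 522.8 = 330.7 m
Equal Bouguer anomalies ⇒ Δg_obs + (0.3086 − 0.04193ρ)·Δh = 0
0.3086 − 0.04193ρ = −Δg_obs/Δh = 0.22516
ρ = (0.3086 − 0.22516) / 0.04193 = 1.99 g/cm³

1.99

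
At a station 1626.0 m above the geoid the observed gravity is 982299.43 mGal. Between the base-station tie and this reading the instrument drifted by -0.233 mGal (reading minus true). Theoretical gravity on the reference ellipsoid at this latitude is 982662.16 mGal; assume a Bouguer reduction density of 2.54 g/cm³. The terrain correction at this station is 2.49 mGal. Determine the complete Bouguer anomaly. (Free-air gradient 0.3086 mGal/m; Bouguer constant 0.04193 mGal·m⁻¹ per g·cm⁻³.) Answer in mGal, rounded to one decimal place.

Drift-corrected reading = 982299.43 − (-0.233) = 982299.663 mGal
Free-air correction = 0.3086 × 1626.0 = 501.78 mGal
Free-air anomaly = 982299.663 − 982662.16 + (501.78) = 139.283 mGal
Bouguer slab correction = 0.04193 × 2.54 × 1626.0 = 173.17 mGal
Simple Bouguer anomaly = 139.283 − (173.17) = -33.887 mGal
Complete Bouguer anomaly = -33.887 + 2.49 = -31.397 mGal

-31.4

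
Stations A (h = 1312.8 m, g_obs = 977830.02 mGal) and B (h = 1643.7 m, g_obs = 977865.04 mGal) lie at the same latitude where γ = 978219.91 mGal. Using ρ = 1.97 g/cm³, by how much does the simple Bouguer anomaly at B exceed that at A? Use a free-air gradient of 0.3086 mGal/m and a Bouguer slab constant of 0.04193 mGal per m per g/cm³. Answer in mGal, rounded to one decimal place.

109.8

Δg_SB(A) = 977830.02 − 978219.91 + 0.3086×1312.8 − 0.04193×1.97×1312.8 = -93.20 mGal
Δg_SB(B) = 977865.04 − 978219.91 + 0.3086×1643.7 − 0.04193×1.97×1643.7 = 16.60 mGal
Difference = 16.60 − (-93.20) = 109.80 mGal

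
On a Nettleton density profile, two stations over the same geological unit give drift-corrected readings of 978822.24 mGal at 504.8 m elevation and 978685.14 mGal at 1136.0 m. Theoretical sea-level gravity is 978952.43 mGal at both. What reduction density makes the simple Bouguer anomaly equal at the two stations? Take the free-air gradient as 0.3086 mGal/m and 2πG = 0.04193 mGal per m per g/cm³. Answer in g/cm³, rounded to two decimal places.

2.18

Δg_obs = 978685.14 − 978822.24 = -137.10 mGal over Δh = 1136.0 − 504.8 = 631.2 m
Equal Bouguer anomalies ⇒ Δg_obs + (0.3086 − 0.04193ρ)·Δh = 0
0.3086 − 0.04193ρ = −Δg_obs/Δh = 0.21721
ρ = (0.3086 − 0.21721) / 0.04193 = 2.18 g/cm³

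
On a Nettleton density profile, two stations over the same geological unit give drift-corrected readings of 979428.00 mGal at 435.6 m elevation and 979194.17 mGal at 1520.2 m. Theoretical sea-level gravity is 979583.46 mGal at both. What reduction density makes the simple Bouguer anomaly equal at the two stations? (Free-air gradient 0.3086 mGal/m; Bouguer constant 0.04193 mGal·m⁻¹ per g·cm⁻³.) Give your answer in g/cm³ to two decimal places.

2.22

Δg_obs = 979194.17 − 979428.00 = -233.83 mGal over Δh = 1520.2 − 435.6 = 1084.6 m
Equal Bouguer anomalies ⇒ Δg_obs + (0.3086 − 0.04193ρ)·Δh = 0
0.3086 − 0.04193ρ = −Δg_obs/Δh = 0.21559
ρ = (0.3086 − 0.21559) / 0.04193 = 2.22 g/cm³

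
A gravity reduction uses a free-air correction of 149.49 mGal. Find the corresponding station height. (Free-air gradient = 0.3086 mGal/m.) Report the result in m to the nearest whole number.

484

h = 149.49 / 0.3086 = 484.41 m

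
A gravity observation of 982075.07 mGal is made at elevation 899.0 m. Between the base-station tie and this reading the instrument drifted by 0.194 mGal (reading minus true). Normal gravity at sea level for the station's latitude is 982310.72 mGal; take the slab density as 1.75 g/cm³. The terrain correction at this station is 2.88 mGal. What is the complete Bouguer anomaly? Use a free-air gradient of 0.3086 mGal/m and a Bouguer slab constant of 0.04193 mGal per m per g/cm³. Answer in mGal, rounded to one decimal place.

-21.5

Drift-corrected reading = 982075.07 − (0.194) = 982074.876 mGal
Free-air correction = 0.3086 × 899.0 = 277.43 mGal
Free-air anomaly = 982074.876 − 982310.72 + (277.43) = 41.586 mGal
Bouguer slab correction = 0.04193 × 1.75 × 899.0 = 65.97 mGal
Simple Bouguer anomaly = 41.586 − (65.97) = -24.384 mGal
Complete Bouguer anomaly = -24.384 + 2.88 = -21.504 mGal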